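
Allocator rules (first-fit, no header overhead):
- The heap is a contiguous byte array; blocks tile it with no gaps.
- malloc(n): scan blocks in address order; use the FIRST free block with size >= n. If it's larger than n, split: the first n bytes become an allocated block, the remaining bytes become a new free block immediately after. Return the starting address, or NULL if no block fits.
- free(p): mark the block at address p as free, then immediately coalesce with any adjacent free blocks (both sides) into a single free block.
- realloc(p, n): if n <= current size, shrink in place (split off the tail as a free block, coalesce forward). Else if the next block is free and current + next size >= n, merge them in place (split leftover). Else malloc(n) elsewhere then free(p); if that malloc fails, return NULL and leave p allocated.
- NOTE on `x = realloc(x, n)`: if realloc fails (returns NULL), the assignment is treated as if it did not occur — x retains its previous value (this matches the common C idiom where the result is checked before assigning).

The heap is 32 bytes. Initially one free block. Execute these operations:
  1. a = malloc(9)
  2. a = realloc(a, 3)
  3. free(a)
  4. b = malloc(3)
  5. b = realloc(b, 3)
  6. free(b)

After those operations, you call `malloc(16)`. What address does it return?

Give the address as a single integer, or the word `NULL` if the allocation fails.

Op 1: a = malloc(9) -> a = 0; heap: [0-8 ALLOC][9-31 FREE]
Op 2: a = realloc(a, 3) -> a = 0; heap: [0-2 ALLOC][3-31 FREE]
Op 3: free(a) -> (freed a); heap: [0-31 FREE]
Op 4: b = malloc(3) -> b = 0; heap: [0-2 ALLOC][3-31 FREE]
Op 5: b = realloc(b, 3) -> b = 0; heap: [0-2 ALLOC][3-31 FREE]
Op 6: free(b) -> (freed b); heap: [0-31 FREE]
malloc(16): first-fit scan over [0-31 FREE] -> 0

Answer: 0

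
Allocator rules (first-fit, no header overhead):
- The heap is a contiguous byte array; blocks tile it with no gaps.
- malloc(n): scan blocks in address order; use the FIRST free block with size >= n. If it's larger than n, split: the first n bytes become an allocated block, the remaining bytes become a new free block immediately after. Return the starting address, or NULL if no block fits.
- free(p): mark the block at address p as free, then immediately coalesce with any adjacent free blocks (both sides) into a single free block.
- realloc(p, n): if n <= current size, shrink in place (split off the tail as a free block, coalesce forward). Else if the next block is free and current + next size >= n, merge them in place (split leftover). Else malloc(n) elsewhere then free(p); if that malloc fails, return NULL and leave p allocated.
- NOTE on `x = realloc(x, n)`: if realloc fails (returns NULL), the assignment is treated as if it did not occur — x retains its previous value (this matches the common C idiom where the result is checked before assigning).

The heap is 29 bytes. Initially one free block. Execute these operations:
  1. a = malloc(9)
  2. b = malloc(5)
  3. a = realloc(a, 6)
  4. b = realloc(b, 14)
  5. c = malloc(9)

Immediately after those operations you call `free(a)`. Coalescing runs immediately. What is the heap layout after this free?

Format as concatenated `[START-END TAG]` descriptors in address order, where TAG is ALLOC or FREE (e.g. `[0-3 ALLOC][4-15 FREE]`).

Op 1: a = malloc(9) -> a = 0; heap: [0-8 ALLOC][9-28 FREE]
Op 2: b = malloc(5) -> b = 9; heap: [0-8 ALLOC][9-13 ALLOC][14-28 FREE]
Op 3: a = realloc(a, 6) -> a = 0; heap: [0-5 ALLOC][6-8 FREE][9-13 ALLOC][14-28 FREE]
Op 4: b = realloc(b, 14) -> b = 9; heap: [0-5 ALLOC][6-8 FREE][9-22 ALLOC][23-28 FREE]
Op 5: c = malloc(9) -> c = NULL; heap: [0-5 ALLOC][6-8 FREE][9-22 ALLOC][23-28 FREE]
free(a): a = 0 -> block [0-5 ALLOC]; mark free, coalesce with adjacent free neighbors -> [0-8 FREE][9-22 ALLOC][23-28 FREE]

Answer: [0-8 FREE][9-22 ALLOC][23-28 FREE]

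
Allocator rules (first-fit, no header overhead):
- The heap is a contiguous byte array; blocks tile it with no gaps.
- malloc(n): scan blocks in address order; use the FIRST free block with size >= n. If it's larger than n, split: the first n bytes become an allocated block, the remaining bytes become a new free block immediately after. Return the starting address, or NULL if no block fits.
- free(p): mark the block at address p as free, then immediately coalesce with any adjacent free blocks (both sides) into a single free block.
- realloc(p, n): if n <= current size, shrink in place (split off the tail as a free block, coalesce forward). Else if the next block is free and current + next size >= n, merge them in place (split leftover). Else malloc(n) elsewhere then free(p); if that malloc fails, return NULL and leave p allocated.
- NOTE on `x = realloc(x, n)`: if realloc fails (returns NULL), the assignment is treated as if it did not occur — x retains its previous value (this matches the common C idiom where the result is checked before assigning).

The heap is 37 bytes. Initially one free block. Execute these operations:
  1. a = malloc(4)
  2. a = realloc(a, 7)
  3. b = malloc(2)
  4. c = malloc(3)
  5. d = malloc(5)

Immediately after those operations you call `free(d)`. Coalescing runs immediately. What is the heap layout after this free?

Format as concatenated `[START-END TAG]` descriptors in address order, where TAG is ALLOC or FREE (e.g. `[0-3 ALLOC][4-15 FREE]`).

Op 1: a = malloc(4) -> a = 0; heap: [0-3 ALLOC][4-36 FREE]
Op 2: a = realloc(a, 7) -> a = 0; heap: [0-6 ALLOC][7-36 FREE]
Op 3: b = malloc(2) -> b = 7; heap: [0-6 ALLOC][7-8 ALLOC][9-36 FREE]
Op 4: c = malloc(3) -> c = 9; heap: [0-6 ALLOC][7-8 ALLOC][9-11 ALLOC][12-36 FREE]
Op 5: d = malloc(5) -> d = 12; heap: [0-6 ALLOC][7-8 ALLOC][9-11 ALLOC][12-16 ALLOC][17-36 FREE]
free(d): d = 12 -> block [12-16 ALLOC]; mark free, coalesce with adjacent free neighbors -> [0-6 ALLOC][7-8 ALLOC][9-11 ALLOC][12-36 FREE]

Answer: [0-6 ALLOC][7-8 ALLOC][9-11 ALLOC][12-36 FREE]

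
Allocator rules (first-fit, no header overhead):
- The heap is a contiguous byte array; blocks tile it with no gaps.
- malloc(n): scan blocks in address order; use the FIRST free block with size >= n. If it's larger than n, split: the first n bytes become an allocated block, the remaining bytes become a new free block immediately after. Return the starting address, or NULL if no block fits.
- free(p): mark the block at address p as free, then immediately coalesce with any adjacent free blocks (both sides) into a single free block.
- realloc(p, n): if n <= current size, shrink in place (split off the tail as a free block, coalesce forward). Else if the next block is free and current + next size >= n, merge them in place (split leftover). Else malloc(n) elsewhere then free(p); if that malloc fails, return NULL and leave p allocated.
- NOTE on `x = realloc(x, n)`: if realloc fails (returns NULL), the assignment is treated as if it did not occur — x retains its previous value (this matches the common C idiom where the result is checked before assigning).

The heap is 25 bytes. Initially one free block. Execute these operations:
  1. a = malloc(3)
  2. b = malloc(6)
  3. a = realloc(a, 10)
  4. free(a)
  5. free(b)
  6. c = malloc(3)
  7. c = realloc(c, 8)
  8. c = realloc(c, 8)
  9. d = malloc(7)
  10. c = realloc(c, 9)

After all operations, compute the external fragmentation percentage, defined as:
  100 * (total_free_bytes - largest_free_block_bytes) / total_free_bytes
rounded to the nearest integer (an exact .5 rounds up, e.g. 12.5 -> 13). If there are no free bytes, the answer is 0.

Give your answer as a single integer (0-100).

Answer: 11

Derivation:
Op 1: a = malloc(3) -> a = 0; heap: [0-2 ALLOC][3-24 FREE]
Op 2: b = malloc(6) -> b = 3; heap: [0-2 ALLOC][3-8 ALLOC][9-24 FREE]
Op 3: a = realloc(a, 10) -> a = 9; heap: [0-2 FREE][3-8 ALLOC][9-18 ALLOC][19-24 FREE]
Op 4: free(a) -> (freed a); heap: [0-2 FREE][3-8 ALLOC][9-24 FREE]
Op 5: free(b) -> (freed b); heap: [0-24 FREE]
Op 6: c = malloc(3) -> c = 0; heap: [0-2 ALLOC][3-24 FREE]
Op 7: c = realloc(c, 8) -> c = 0; heap: [0-7 ALLOC][8-24 FREE]
Op 8: c = realloc(c, 8) -> c = 0; heap: [0-7 ALLOC][8-24 FREE]
Op 9: d = malloc(7) -> d = 8; heap: [0-7 ALLOC][8-14 ALLOC][15-24 FREE]
Op 10: c = realloc(c, 9) -> c = 15; heap: [0-7 FREE][8-14 ALLOC][15-23 ALLOC][24-24 FREE]
Free blocks: [8 1] total_free=9 largest=8 -> 100*(9-8)/9 = 100/9 ≈ 11.111 -> rounds to 11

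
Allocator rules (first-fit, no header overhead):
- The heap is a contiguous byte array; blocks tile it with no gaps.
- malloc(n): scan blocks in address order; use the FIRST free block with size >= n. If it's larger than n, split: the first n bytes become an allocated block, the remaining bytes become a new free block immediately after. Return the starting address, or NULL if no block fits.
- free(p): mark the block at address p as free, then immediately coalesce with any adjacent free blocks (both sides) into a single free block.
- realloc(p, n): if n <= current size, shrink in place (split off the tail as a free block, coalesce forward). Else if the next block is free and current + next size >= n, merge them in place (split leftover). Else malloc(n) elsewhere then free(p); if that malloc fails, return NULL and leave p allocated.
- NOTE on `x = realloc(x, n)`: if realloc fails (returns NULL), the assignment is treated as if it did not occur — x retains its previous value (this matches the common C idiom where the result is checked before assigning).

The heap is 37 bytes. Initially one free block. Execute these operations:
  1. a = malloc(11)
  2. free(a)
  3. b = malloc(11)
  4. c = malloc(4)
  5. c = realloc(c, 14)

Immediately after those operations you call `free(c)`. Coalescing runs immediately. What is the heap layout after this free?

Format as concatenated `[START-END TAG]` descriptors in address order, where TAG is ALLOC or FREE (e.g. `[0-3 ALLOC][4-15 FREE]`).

Answer: [0-10 ALLOC][11-36 FREE]

Derivation:
Op 1: a = malloc(11) -> a = 0; heap: [0-10 ALLOC][11-36 FREE]
Op 2: free(a) -> (freed a); heap: [0-36 FREE]
Op 3: b = malloc(11) -> b = 0; heap: [0-10 ALLOC][11-36 FREE]
Op 4: c = malloc(4) -> c = 11; heap: [0-10 ALLOC][11-14 ALLOC][15-36 FREE]
Op 5: c = realloc(c, 14) -> c = 11; heap: [0-10 ALLOC][11-24 ALLOC][25-36 FREE]
free(c): c = 11 -> block [11-24 ALLOC]; mark free, coalesce with adjacent free neighbors -> [0-10 ALLOC][11-36 FREE]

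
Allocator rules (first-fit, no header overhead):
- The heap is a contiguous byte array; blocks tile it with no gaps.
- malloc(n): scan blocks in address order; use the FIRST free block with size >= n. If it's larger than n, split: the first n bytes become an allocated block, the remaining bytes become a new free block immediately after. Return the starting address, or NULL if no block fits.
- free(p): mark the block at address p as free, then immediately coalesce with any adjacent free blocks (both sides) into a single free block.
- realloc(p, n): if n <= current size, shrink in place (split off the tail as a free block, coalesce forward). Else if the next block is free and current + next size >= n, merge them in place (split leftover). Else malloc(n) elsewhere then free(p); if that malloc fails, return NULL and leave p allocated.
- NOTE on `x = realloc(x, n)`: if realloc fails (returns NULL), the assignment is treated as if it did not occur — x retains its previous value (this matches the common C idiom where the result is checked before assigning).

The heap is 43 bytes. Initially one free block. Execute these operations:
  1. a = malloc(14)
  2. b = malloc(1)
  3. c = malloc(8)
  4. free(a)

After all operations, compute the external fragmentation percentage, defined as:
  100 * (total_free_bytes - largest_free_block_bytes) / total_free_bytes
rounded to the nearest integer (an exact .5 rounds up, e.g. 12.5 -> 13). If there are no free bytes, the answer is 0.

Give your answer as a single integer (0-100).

Answer: 41

Derivation:
Op 1: a = malloc(14) -> a = 0; heap: [0-13 ALLOC][14-42 FREE]
Op 2: b = malloc(1) -> b = 14; heap: [0-13 ALLOC][14-14 ALLOC][15-42 FREE]
Op 3: c = malloc(8) -> c = 15; heap: [0-13 ALLOC][14-14 ALLOC][15-22 ALLOC][23-42 FREE]
Op 4: free(a) -> (freed a); heap: [0-13 FREE][14-14 ALLOC][15-22 ALLOC][23-42 FREE]
Free blocks: [14 20] total_free=34 largest=20 -> 100*(34-20)/34 = 1400/34 ≈ 41.176 -> rounds to 41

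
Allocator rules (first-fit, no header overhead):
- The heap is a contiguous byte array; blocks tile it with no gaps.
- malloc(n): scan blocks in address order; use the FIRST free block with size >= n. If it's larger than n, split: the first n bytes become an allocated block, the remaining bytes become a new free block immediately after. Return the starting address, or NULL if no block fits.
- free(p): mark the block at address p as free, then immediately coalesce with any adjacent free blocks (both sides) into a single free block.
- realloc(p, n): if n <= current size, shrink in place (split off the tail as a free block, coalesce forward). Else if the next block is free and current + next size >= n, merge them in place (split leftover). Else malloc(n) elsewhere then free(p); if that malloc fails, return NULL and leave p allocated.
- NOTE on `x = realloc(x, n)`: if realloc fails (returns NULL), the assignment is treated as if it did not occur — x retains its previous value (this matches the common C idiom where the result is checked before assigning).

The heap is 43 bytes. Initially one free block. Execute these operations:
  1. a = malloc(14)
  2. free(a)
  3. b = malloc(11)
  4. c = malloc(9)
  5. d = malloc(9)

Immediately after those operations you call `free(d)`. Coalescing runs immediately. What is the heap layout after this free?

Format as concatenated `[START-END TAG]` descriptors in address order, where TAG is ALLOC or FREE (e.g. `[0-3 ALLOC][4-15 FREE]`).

Op 1: a = malloc(14) -> a = 0; heap: [0-13 ALLOC][14-42 FREE]
Op 2: free(a) -> (freed a); heap: [0-42 FREE]
Op 3: b = malloc(11) -> b = 0; heap: [0-10 ALLOC][11-42 FREE]
Op 4: c = malloc(9) -> c = 11; heap: [0-10 ALLOC][11-19 ALLOC][20-42 FREE]
Op 5: d = malloc(9) -> d = 20; heap: [0-10 ALLOC][11-19 ALLOC][20-28 ALLOC][29-42 FREE]
free(d): d = 20 -> block [20-28 ALLOC]; mark free, coalesce with adjacent free neighbors -> [0-10 ALLOC][11-19 ALLOC][20-42 FREE]

Answer: [0-10 ALLOC][11-19 ALLOC][20-42 FREE]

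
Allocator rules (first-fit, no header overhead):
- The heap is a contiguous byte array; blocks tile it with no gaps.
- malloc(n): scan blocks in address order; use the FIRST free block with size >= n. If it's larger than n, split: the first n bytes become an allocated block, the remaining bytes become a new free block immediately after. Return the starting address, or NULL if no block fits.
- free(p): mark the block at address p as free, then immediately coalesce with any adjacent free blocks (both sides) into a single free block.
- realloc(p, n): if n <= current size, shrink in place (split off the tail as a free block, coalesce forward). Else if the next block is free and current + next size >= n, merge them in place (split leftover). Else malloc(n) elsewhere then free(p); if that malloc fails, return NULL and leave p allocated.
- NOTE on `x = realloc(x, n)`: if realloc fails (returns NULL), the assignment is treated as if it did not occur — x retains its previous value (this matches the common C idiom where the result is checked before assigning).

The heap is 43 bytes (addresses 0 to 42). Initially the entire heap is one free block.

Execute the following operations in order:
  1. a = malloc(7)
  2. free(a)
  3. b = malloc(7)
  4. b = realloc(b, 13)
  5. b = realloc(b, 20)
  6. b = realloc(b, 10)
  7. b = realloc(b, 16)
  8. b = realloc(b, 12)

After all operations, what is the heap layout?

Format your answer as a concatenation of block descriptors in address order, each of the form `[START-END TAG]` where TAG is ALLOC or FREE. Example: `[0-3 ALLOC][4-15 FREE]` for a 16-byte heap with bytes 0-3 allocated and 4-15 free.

Op 1: a = malloc(7) -> a = 0; heap: [0-6 ALLOC][7-42 FREE]
Op 2: free(a) -> (freed a); heap: [0-42 FREE]
Op 3: b = malloc(7) -> b = 0; heap: [0-6 ALLOC][7-42 FREE]
Op 4: b = realloc(b, 13) -> b = 0; heap: [0-12 ALLOC][13-42 FREE]
Op 5: b = realloc(b, 20) -> b = 0; heap: [0-19 ALLOC][20-42 FREE]
Op 6: b = realloc(b, 10) -> b = 0; heap: [0-9 ALLOC][10-42 FREE]
Op 7: b = realloc(b, 16) -> b = 0; heap: [0-15 ALLOC][16-42 FREE]
Op 8: b = realloc(b, 12) -> b = 0; heap: [0-11 ALLOC][12-42 FREE]

Answer: [0-11 ALLOC][12-42 FREE]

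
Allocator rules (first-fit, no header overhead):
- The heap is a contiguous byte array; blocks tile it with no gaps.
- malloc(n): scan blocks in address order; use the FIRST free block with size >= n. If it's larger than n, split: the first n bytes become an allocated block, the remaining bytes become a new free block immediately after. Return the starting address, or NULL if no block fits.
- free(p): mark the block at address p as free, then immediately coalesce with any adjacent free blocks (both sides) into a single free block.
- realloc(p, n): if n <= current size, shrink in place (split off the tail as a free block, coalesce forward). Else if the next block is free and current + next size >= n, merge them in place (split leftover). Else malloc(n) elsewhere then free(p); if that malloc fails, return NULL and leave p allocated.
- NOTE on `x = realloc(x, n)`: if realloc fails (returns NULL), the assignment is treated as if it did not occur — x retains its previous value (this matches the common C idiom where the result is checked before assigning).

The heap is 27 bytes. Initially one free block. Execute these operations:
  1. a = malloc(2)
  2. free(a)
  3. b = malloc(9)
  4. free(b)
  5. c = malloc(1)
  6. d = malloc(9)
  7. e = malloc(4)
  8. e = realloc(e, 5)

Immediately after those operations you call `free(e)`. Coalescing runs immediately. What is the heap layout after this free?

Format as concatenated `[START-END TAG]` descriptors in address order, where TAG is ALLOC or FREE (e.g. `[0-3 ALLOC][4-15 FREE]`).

Answer: [0-0 ALLOC][1-9 ALLOC][10-26 FREE]

Derivation:
Op 1: a = malloc(2) -> a = 0; heap: [0-1 ALLOC][2-26 FREE]
Op 2: free(a) -> (freed a); heap: [0-26 FREE]
Op 3: b = malloc(9) -> b = 0; heap: [0-8 ALLOC][9-26 FREE]
Op 4: free(b) -> (freed b); heap: [0-26 FREE]
Op 5: c = malloc(1) -> c = 0; heap: [0-0 ALLOC][1-26 FREE]
Op 6: d = malloc(9) -> d = 1; heap: [0-0 ALLOC][1-9 ALLOC][10-26 FREE]
Op 7: e = malloc(4) -> e = 10; heap: [0-0 ALLOC][1-9 ALLOC][10-13 ALLOC][14-26 FREE]
Op 8: e = realloc(e, 5) -> e = 10; heap: [0-0 ALLOC][1-9 ALLOC][10-14 ALLOC][15-26 FREE]
free(e): e = 10 -> block [10-14 ALLOC]; mark free, coalesce with adjacent free neighbors -> [0-0 ALLOC][1-9 ALLOC][10-26 FREE]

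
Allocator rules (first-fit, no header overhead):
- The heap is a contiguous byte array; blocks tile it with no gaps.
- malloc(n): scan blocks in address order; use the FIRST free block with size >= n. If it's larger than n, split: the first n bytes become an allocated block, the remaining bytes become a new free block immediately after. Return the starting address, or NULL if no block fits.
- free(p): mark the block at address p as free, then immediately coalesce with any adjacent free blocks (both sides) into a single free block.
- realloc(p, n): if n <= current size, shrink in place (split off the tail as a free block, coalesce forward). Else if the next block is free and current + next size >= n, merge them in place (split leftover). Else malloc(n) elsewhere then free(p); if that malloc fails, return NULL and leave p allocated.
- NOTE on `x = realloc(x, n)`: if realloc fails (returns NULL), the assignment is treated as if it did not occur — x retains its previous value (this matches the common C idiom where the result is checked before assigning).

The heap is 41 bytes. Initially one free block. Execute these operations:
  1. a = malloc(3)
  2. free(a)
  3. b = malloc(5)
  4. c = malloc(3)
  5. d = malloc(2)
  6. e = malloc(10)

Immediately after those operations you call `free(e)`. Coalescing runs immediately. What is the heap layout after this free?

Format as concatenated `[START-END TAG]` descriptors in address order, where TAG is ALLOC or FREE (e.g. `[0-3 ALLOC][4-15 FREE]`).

Op 1: a = malloc(3) -> a = 0; heap: [0-2 ALLOC][3-40 FREE]
Op 2: free(a) -> (freed a); heap: [0-40 FREE]
Op 3: b = malloc(5) -> b = 0; heap: [0-4 ALLOC][5-40 FREE]
Op 4: c = malloc(3) -> c = 5; heap: [0-4 ALLOC][5-7 ALLOC][8-40 FREE]
Op 5: d = malloc(2) -> d = 8; heap: [0-4 ALLOC][5-7 ALLOC][8-9 ALLOC][10-40 FREE]
Op 6: e = malloc(10) -> e = 10; heap: [0-4 ALLOC][5-7 ALLOC][8-9 ALLOC][10-19 ALLOC][20-40 FREE]
free(e): e = 10 -> block [10-19 ALLOC]; mark free, coalesce with adjacent free neighbors -> [0-4 ALLOC][5-7 ALLOC][8-9 ALLOC][10-40 FREE]

Answer: [0-4 ALLOC][5-7 ALLOC][8-9 ALLOC][10-40 FREE]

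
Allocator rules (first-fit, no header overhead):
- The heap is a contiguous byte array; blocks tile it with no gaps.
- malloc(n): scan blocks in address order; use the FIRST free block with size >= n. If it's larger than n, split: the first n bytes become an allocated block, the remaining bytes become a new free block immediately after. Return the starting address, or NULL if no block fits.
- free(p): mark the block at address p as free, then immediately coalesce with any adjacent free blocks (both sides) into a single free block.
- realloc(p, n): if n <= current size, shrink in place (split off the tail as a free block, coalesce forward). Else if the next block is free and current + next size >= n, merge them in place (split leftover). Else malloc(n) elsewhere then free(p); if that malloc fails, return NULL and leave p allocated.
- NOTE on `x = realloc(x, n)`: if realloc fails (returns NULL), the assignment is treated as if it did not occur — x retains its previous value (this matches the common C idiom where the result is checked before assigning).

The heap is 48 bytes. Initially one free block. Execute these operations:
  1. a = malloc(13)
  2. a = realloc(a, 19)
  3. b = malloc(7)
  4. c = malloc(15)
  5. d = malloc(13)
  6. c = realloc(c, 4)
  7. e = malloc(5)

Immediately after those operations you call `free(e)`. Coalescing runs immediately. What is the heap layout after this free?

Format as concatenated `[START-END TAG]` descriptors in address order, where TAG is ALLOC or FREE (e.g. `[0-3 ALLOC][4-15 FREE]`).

Op 1: a = malloc(13) -> a = 0; heap: [0-12 ALLOC][13-47 FREE]
Op 2: a = realloc(a, 19) -> a = 0; heap: [0-18 ALLOC][19-47 FREE]
Op 3: b = malloc(7) -> b = 19; heap: [0-18 ALLOC][19-25 ALLOC][26-47 FREE]
Op 4: c = malloc(15) -> c = 26; heap: [0-18 ALLOC][19-25 ALLOC][26-40 ALLOC][41-47 FREE]
Op 5: d = malloc(13) -> d = NULL; heap: [0-18 ALLOC][19-25 ALLOC][26-40 ALLOC][41-47 FREE]
Op 6: c = realloc(c, 4) -> c = 26; heap: [0-18 ALLOC][19-25 ALLOC][26-29 ALLOC][30-47 FREE]
Op 7: e = malloc(5) -> e = 30; heap: [0-18 ALLOC][19-25 ALLOC][26-29 ALLOC][30-34 ALLOC][35-47 FREE]
free(e): e = 30 -> block [30-34 ALLOC]; mark free, coalesce with adjacent free neighbors -> [0-18 ALLOC][19-25 ALLOC][26-29 ALLOC][30-47 FREE]

Answer: [0-18 ALLOC][19-25 ALLOC][26-29 ALLOC][30-47 FREE]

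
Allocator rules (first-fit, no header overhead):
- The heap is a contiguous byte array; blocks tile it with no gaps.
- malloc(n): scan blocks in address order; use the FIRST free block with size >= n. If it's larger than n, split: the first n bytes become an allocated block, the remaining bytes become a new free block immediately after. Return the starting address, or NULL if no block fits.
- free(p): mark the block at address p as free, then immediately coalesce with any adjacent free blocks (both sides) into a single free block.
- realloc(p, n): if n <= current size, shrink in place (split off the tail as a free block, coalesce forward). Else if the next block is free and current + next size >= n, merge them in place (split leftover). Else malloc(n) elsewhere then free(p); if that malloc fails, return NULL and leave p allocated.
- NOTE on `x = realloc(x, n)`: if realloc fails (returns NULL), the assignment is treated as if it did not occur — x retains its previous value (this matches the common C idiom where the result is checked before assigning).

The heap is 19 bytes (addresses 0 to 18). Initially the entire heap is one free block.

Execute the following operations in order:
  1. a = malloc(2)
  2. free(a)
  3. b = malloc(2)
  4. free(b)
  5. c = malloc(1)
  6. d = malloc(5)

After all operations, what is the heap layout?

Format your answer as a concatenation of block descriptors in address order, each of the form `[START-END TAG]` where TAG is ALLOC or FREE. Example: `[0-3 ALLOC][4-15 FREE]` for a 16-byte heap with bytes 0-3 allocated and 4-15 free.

Op 1: a = malloc(2) -> a = 0; heap: [0-1 ALLOC][2-18 FREE]
Op 2: free(a) -> (freed a); heap: [0-18 FREE]
Op 3: b = malloc(2) -> b = 0; heap: [0-1 ALLOC][2-18 FREE]
Op 4: free(b) -> (freed b); heap: [0-18 FREE]
Op 5: c = malloc(1) -> c = 0; heap: [0-0 ALLOC][1-18 FREE]
Op 6: d = malloc(5) -> d = 1; heap: [0-0 ALLOC][1-5 ALLOC][6-18 FREE]

Answer: [0-0 ALLOC][1-5 ALLOC][6-18 FREE]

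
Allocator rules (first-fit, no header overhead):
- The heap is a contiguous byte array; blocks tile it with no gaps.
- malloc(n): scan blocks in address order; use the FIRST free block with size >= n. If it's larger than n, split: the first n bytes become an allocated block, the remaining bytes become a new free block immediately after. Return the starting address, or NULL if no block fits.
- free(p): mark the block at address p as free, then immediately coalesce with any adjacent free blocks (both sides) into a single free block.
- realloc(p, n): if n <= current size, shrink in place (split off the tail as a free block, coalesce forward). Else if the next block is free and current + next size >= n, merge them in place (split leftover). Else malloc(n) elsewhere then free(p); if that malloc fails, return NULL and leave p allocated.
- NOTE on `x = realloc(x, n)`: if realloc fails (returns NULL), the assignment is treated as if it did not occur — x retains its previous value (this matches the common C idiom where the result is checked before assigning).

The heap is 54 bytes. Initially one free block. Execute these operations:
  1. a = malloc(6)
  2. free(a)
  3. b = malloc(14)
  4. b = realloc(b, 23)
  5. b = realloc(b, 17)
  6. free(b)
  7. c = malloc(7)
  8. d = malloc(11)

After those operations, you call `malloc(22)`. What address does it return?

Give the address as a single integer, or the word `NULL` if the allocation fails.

Answer: 18

Derivation:
Op 1: a = malloc(6) -> a = 0; heap: [0-5 ALLOC][6-53 FREE]
Op 2: free(a) -> (freed a); heap: [0-53 FREE]
Op 3: b = malloc(14) -> b = 0; heap: [0-13 ALLOC][14-53 FREE]
Op 4: b = realloc(b, 23) -> b = 0; heap: [0-22 ALLOC][23-53 FREE]
Op 5: b = realloc(b, 17) -> b = 0; heap: [0-16 ALLOC][17-53 FREE]
Op 6: free(b) -> (freed b); heap: [0-53 FREE]
Op 7: c = malloc(7) -> c = 0; heap: [0-6 ALLOC][7-53 FREE]
Op 8: d = malloc(11) -> d = 7; heap: [0-6 ALLOC][7-17 ALLOC][18-53 FREE]
malloc(22): first-fit scan over [0-6 ALLOC][7-17 ALLOC][18-53 FREE] -> 18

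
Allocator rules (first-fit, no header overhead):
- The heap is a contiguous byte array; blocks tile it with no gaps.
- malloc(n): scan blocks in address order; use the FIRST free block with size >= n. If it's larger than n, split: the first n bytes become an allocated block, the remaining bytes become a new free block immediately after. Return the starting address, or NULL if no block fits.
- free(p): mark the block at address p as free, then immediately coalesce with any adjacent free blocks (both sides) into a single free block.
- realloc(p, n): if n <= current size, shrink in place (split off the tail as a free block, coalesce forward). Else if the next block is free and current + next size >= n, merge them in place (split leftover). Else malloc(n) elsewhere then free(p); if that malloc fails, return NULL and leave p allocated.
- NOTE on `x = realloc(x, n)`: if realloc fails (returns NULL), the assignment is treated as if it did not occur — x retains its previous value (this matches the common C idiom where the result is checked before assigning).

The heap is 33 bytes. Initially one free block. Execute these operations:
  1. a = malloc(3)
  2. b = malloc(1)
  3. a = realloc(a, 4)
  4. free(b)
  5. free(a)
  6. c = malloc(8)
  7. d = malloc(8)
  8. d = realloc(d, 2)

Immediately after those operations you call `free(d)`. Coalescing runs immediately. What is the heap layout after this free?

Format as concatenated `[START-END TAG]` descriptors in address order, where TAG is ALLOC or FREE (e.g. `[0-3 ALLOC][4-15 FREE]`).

Answer: [0-7 ALLOC][8-32 FREE]

Derivation:
Op 1: a = malloc(3) -> a = 0; heap: [0-2 ALLOC][3-32 FREE]
Op 2: b = malloc(1) -> b = 3; heap: [0-2 ALLOC][3-3 ALLOC][4-32 FREE]
Op 3: a = realloc(a, 4) -> a = 4; heap: [0-2 FREE][3-3 ALLOC][4-7 ALLOC][8-32 FREE]
Op 4: free(b) -> (freed b); heap: [0-3 FREE][4-7 ALLOC][8-32 FREE]
Op 5: free(a) -> (freed a); heap: [0-32 FREE]
Op 6: c = malloc(8) -> c = 0; heap: [0-7 ALLOC][8-32 FREE]
Op 7: d = malloc(8) -> d = 8; heap: [0-7 ALLOC][8-15 ALLOC][16-32 FREE]
Op 8: d = realloc(d, 2) -> d = 8; heap: [0-7 ALLOC][8-9 ALLOC][10-32 FREE]
free(d): d = 8 -> block [8-9 ALLOC]; mark free, coalesce with adjacent free neighbors -> [0-7 ALLOC][8-32 FREE]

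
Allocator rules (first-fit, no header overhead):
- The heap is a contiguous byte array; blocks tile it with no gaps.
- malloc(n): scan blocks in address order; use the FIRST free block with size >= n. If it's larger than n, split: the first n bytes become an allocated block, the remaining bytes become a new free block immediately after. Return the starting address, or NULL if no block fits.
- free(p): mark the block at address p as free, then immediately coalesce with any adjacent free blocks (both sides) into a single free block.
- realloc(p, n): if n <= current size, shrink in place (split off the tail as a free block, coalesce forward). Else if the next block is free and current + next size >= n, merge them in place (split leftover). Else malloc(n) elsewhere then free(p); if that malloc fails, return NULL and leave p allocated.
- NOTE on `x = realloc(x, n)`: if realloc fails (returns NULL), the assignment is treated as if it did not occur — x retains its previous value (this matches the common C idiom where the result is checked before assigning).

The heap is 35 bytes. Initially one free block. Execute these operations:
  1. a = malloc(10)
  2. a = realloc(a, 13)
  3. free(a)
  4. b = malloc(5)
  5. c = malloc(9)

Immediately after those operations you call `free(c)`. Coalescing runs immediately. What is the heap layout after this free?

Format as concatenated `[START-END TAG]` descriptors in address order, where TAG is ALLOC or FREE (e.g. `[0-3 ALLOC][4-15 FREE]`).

Op 1: a = malloc(10) -> a = 0; heap: [0-9 ALLOC][10-34 FREE]
Op 2: a = realloc(a, 13) -> a = 0; heap: [0-12 ALLOC][13-34 FREE]
Op 3: free(a) -> (freed a); heap: [0-34 FREE]
Op 4: b = malloc(5) -> b = 0; heap: [0-4 ALLOC][5-34 FREE]
Op 5: c = malloc(9) -> c = 5; heap: [0-4 ALLOC][5-13 ALLOC][14-34 FREE]
free(c): c = 5 -> block [5-13 ALLOC]; mark free, coalesce with adjacent free neighbors -> [0-4 ALLOC][5-34 FREE]

Answer: [0-4 ALLOC][5-34 FREE]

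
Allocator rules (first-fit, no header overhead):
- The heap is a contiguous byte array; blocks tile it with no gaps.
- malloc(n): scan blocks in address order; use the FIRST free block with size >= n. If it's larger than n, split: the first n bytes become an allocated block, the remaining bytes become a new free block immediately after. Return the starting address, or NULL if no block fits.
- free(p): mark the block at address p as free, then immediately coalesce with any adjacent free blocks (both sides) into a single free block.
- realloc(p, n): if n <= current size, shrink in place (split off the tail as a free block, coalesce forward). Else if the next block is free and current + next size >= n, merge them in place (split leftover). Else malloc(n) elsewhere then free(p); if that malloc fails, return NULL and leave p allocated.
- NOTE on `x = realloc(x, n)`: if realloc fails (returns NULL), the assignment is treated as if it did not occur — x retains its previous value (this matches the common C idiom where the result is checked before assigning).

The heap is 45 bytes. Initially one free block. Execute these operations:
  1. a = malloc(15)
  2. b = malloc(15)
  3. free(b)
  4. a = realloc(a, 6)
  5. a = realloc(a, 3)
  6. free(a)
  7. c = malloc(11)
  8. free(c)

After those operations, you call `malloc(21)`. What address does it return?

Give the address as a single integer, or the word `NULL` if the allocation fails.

Answer: 0

Derivation:
Op 1: a = malloc(15) -> a = 0; heap: [0-14 ALLOC][15-44 FREE]
Op 2: b = malloc(15) -> b = 15; heap: [0-14 ALLOC][15-29 ALLOC][30-44 FREE]
Op 3: free(b) -> (freed b); heap: [0-14 ALLOC][15-44 FREE]
Op 4: a = realloc(a, 6) -> a = 0; heap: [0-5 ALLOC][6-44 FREE]
Op 5: a = realloc(a, 3) -> a = 0; heap: [0-2 ALLOC][3-44 FREE]
Op 6: free(a) -> (freed a); heap: [0-44 FREE]
Op 7: c = malloc(11) -> c = 0; heap: [0-10 ALLOC][11-44 FREE]
Op 8: free(c) -> (freed c); heap: [0-44 FREE]
malloc(21): first-fit scan over [0-44 FREE] -> 0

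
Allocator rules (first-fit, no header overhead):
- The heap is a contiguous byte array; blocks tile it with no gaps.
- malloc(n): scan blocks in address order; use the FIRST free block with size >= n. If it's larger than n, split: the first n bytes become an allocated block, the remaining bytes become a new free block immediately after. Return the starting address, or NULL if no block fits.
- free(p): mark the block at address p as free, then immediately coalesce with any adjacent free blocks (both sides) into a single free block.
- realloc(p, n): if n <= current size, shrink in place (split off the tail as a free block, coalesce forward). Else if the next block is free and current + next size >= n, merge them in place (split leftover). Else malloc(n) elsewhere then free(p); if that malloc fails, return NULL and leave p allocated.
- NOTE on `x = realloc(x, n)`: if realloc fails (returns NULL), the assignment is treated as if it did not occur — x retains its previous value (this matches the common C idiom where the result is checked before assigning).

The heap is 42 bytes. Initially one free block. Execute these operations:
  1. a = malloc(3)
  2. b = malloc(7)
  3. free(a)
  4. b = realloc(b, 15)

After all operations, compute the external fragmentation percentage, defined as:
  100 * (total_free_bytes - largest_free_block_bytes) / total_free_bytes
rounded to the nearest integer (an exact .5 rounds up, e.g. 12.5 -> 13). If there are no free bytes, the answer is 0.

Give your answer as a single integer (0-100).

Answer: 11

Derivation:
Op 1: a = malloc(3) -> a = 0; heap: [0-2 ALLOC][3-41 FREE]
Op 2: b = malloc(7) -> b = 3; heap: [0-2 ALLOC][3-9 ALLOC][10-41 FREE]
Op 3: free(a) -> (freed a); heap: [0-2 FREE][3-9 ALLOC][10-41 FREE]
Op 4: b = realloc(b, 15) -> b = 3; heap: [0-2 FREE][3-17 ALLOC][18-41 FREE]
Free blocks: [3 24] total_free=27 largest=24 -> 100*(27-24)/27 = 300/27 ≈ 11.111 -> rounds to 11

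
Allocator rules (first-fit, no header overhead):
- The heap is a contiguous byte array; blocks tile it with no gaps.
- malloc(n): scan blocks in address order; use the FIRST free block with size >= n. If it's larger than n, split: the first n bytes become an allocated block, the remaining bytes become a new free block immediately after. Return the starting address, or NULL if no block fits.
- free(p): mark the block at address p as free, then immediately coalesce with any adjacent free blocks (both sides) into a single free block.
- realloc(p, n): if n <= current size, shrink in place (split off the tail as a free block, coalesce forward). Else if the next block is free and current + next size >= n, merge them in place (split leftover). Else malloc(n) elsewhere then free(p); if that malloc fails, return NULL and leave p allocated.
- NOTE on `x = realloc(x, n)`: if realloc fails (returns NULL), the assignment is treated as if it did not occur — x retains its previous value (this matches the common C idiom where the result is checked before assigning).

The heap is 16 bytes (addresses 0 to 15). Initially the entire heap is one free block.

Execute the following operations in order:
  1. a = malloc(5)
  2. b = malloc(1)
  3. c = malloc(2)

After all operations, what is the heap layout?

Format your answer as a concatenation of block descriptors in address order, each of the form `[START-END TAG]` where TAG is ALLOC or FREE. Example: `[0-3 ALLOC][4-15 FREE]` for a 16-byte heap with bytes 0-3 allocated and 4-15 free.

Op 1: a = malloc(5) -> a = 0; heap: [0-4 ALLOC][5-15 FREE]
Op 2: b = malloc(1) -> b = 5; heap: [0-4 ALLOC][5-5 ALLOC][6-15 FREE]
Op 3: c = malloc(2) -> c = 6; heap: [0-4 ALLOC][5-5 ALLOC][6-7 ALLOC][8-15 FREE]

Answer: [0-4 ALLOC][5-5 ALLOC][6-7 ALLOC][8-15 FREE]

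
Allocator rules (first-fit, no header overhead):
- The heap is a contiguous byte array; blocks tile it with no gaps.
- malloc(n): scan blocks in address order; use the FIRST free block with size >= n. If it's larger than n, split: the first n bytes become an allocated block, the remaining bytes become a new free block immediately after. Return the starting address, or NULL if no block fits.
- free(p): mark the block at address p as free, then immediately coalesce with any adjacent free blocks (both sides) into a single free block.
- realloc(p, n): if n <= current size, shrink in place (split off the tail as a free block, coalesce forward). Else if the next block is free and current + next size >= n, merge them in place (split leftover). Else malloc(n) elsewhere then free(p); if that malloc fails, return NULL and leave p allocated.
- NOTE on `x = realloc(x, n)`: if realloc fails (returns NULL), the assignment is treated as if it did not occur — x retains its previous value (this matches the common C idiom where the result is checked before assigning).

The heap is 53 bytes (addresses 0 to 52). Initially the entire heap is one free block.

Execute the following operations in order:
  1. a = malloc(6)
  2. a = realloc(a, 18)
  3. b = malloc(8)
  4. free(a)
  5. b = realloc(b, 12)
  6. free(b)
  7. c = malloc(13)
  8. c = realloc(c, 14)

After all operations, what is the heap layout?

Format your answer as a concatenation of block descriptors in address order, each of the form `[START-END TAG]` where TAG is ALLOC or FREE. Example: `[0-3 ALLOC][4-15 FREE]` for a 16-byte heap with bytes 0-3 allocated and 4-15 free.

Answer: [0-13 ALLOC][14-52 FREE]

Derivation:
Op 1: a = malloc(6) -> a = 0; heap: [0-5 ALLOC][6-52 FREE]
Op 2: a = realloc(a, 18) -> a = 0; heap: [0-17 ALLOC][18-52 FREE]
Op 3: b = malloc(8) -> b = 18; heap: [0-17 ALLOC][18-25 ALLOC][26-52 FREE]
Op 4: free(a) -> (freed a); heap: [0-17 FREE][18-25 ALLOC][26-52 FREE]
Op 5: b = realloc(b, 12) -> b = 18; heap: [0-17 FREE][18-29 ALLOC][30-52 FREE]
Op 6: free(b) -> (freed b); heap: [0-52 FREE]
Op 7: c = malloc(13) -> c = 0; heap: [0-12 ALLOC][13-52 FREE]
Op 8: c = realloc(c, 14) -> c = 0; heap: [0-13 ALLOC][14-52 FREE]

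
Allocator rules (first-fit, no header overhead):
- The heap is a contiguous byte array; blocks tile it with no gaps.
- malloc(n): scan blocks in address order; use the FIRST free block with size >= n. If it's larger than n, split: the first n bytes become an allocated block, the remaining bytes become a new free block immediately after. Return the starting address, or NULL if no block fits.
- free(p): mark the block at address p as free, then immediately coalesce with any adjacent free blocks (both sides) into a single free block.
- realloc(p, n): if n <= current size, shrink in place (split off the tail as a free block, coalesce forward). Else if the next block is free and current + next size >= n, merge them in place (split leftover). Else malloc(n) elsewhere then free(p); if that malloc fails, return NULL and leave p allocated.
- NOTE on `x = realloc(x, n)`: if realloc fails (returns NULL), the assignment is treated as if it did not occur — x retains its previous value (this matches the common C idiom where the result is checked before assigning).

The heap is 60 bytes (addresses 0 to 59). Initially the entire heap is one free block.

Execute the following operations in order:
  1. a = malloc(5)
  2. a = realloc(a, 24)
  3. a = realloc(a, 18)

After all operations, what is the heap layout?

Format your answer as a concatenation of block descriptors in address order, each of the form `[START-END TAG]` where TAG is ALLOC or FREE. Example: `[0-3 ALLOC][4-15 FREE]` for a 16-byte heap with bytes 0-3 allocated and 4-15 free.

Answer: [0-17 ALLOC][18-59 FREE]

Derivation:
Op 1: a = malloc(5) -> a = 0; heap: [0-4 ALLOC][5-59 FREE]
Op 2: a = realloc(a, 24) -> a = 0; heap: [0-23 ALLOC][24-59 FREE]
Op 3: a = realloc(a, 18) -> a = 0; heap: [0-17 ALLOC][18-59 FREE]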